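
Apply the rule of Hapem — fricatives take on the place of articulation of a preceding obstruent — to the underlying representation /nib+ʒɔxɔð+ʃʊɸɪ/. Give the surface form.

[nibβɔxɔðθʊɸɪ]

The rule targets /ʒ/ (voiced postalveolar fricative), which sits after the trigger /b/ (bilabial).
A voiced bilabial fricative is [β], so the surface segment is [β].
At the second juncture, /ʃ/ likewise becomes [θ] adjacent to /ð/.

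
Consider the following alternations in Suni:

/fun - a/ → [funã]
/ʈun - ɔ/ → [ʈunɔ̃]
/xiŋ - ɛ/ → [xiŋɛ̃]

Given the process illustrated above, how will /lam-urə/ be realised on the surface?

The data show progressive nasality assimilation (vowel nasalisation): /a/ → [ã] after /n/; /ɔ/ → [ɔ̃] after /n/; /ɛ/ → [ɛ̃] after /ŋ/ — a vowel is nasalised by an immediately preceding nasal consonant.
The vowel /u/ is adjacent to the preceding nasal /m/, so it acquires [+nasal] and surfaces as [ũ].

[lamũrə]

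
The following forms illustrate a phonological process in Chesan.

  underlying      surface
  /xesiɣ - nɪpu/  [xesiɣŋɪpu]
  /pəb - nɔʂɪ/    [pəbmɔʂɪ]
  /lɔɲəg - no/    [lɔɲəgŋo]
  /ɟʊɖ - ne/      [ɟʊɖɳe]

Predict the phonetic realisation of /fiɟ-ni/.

[fiɟɲi]

The data show progressive place assimilation: /n/ → [ŋ] after /ɣ/; /n/ → [m] after /b/; /n/ → [ŋ] after /g/; /n/ → [ɳ] after /ɖ/. In each pair only place changes, matching the preceding consonant, while manner and voice stay constant.
The rule targets /n/ (voiced alveolar nasal), which sits after the trigger /ɟ/ (palatal).
Changing only its place to palatal gives [ɲ] — the voiced palatal nasal.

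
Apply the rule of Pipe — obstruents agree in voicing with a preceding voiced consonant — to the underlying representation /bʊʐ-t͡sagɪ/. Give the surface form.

[bʊʐd͡zagɪ]

The rule targets /t͡s/ (voiceless alveolar affricate), which sits after the trigger /ʐ/ (voiced).
Changing only its voicing to voiced gives [d͡z] — the voiced alveolar affricate.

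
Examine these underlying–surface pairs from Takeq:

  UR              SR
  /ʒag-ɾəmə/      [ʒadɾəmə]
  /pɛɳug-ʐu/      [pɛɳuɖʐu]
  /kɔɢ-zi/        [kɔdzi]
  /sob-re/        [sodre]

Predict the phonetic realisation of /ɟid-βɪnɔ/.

[ɟibβɪnɔ]

The data show regressive place assimilation: /g/ → [d] before /ɾ/; /g/ → [ɖ] before /ʐ/; /ɢ/ → [d] before /z/; /b/ → [d] before /r/. In each pair only place changes, matching the following consonant, while manner and voice stay constant.
The rule targets /d/ (voiced alveolar stop), which sits before the trigger /β/ (bilabial).
Changing only its place to bilabial gives [b] — the voiced bilabial stop.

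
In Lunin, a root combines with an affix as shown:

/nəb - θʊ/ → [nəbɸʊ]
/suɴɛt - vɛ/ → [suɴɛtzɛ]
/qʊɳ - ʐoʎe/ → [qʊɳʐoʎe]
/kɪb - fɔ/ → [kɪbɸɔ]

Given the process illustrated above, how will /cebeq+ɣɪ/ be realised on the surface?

[cebeqʁɪ]

The data show progressive place assimilation: /θ/ → [ɸ] after /b/; /v/ → [z] after /t/; /f/ → [ɸ] after /b/. In each pair only place changes, matching the preceding consonant, while manner and voice stay constant.
Nothing changes in [qʊɳʐoʎe]: there the adjacent consonants already agree in place (/ʐ/ and /ɳ/ are both retroflex), so this form is consistent with the same rule.
The rule targets /ɣ/ (voiced velar fricative), which sits after the trigger /q/ (uvular).
The voiced uvular fricative is [ʁ], so /ɣ/ → [ʁ].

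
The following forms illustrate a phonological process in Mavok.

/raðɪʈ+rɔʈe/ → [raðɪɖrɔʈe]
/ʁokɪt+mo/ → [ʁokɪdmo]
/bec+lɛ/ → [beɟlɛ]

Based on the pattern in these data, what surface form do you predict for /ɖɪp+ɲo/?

The data show regressive voicing assimilation: /ʈ/ → [ɖ] before /r/; /t/ → [d] before /m/; /c/ → [ɟ] before /l/. In each pair only voicing changes, matching the following consonant, while place and manner stay constant.
The rule targets /p/ (voiceless bilabial stop), which sits before the trigger /ɲ/ (voiced).
A voiced bilabial stop is [b], so the surface segment is [b].

[ɖɪbɲo]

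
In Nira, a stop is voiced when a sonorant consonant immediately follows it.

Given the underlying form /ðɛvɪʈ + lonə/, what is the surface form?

[ðɛvɪɖlonə]

/ʈ/ is a voiceless retroflex stop. The following trigger /l/ is voiced, so /ʈ/ must become voiced as well.
A voiced retroflex stop is [ɖ], so the surface segment is [ɖ].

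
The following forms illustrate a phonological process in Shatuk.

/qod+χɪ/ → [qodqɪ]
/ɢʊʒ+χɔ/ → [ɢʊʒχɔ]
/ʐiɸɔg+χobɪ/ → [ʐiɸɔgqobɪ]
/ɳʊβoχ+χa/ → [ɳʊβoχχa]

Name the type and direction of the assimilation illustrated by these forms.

The segment that alternates is /χ/, which surfaces as [q] when adjacent to /d/.
/χ/ is a fricative while /d/ is a stop; the output [q] is a stop, matching the trigger — so the feature that spreads is manner.
Place and voice are unchanged, so the assimilation is partial, not total.
The same holds elsewhere in the data: /χ/ → [q] after /g/ (fricative → stop, matching a stop) — only manner changes, and always toward the preceding segment.
Nothing changes in [ɢʊʒχɔ], [ɳʊβoχχa]: there the adjacent consonants already agree in manner (/χ/ and /ʒ/ are both fricatives; /χ/ and /χ/ are both fricatives), so these forms are consistent with the same rule.
Since the segment that changes follows the conditioning segment, the assimilation is progressive.

progressive manner assimilation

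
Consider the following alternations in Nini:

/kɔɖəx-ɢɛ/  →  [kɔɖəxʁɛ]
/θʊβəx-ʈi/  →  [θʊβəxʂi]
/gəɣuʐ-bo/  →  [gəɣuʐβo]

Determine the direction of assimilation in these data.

progressive

The segment that alternates is /ɢ/, which surfaces as [ʁ] when adjacent to /x/.
The change stop → fricative matches the manner of the preceding /x/, identifying this as manner assimilation.
The other alternating forms pattern the same way: /ʈ/ → [ʂ] after /x/ (stop → fricative, matching a fricative); /b/ → [β] after /ʐ/ (stop → fricative, matching a fricative) — only manner changes, and always toward the preceding segment.
Since the segment that changes follows the conditioning segment, the assimilation is progressive.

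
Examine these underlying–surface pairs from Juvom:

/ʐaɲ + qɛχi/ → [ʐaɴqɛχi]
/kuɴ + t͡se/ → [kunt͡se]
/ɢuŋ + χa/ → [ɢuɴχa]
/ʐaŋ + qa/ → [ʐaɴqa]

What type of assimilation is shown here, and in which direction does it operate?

regressive place assimilation

Underlying /ɲ/ is realised as [ɴ] next to /q/; /q/ itself does not change.
/ɲ/ is palatal while /q/ is uvular; the output [ɴ] is uvular, matching the trigger — so the feature that spreads is place.
Manner and voice are unchanged, so the assimilation is partial, not total.
Checking the remaining alternations: /ɴ/ → [n] before /t͡s/ (uvular → alveolar, matching alveolar); /ŋ/ → [ɴ] before /χ/ (velar → uvular, matching uvular); /ŋ/ → [ɴ] before /q/ (velar → uvular, matching uvular) — only place changes, and always toward the following segment.
The trigger is the following segment, so the direction is regressive (anticipatory).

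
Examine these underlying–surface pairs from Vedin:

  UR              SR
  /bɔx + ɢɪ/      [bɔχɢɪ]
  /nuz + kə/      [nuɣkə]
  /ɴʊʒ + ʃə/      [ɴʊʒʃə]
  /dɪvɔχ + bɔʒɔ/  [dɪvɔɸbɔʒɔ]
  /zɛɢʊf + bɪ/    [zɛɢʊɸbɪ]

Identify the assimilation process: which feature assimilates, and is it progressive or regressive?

regressive place assimilation

Underlying /x/ is realised as [χ] next to /ɢ/; /ɢ/ itself does not change.
The change velar → uvular matches the place of the following /ɢ/, identifying this as place assimilation.
Manner and voice are unchanged, so the assimilation is partial, not total.
Checking the remaining alternations: /z/ → [ɣ] before /k/ (alveolar → velar, matching velar); /χ/ → [ɸ] before /b/ (uvular → bilabial, matching bilabial); /f/ → [ɸ] before /b/ (labiodental → bilabial, matching bilabial) — only place changes, and always toward the following segment.
No alternation appears in [ɴʊʒʃə]: there the adjacent consonants already agree in place (/ʒ/ and /ʃ/ are both postalveolar), so this form is consistent with the same rule.
Since the segment that changes precedes the conditioning segment, the assimilation is regressive.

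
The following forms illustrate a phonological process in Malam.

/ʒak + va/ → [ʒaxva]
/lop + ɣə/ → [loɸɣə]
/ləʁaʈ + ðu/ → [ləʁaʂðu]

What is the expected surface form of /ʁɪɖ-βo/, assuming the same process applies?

[ʁɪʐβo]

The data show regressive manner assimilation: /k/ → [x] before /v/; /p/ → [ɸ] before /ɣ/; /ʈ/ → [ʂ] before /ð/. In each pair only manner changes, matching the following consonant, while place and voice stay constant.
The rule targets /ɖ/ (voiced retroflex stop), which sits before the trigger /β/ (fricative).
Changing only its manner to fricative gives [ʐ] — the voiced retroflex fricative.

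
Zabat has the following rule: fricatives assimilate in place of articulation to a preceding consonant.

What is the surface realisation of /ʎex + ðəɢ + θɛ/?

[ʎexɣəɢχɛ]

The rule targets /ð/ (voiced dental fricative), which sits after the trigger /x/ (velar).
Changing only its place to velar gives [ɣ] — the voiced velar fricative.
At the second juncture, /θ/ likewise becomes [χ] adjacent to /ɢ/.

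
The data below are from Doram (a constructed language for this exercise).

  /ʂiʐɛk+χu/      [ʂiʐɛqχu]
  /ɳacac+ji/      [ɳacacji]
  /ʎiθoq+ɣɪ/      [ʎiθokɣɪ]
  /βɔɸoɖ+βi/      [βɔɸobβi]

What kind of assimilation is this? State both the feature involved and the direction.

Comparing underlying and surface forms, /k/ → [q] is the alternation; the neighbouring /χ/ is constant.
The change velar → uvular matches the place of the following /χ/, identifying this as place assimilation.
Manner and voice are unchanged, so the assimilation is partial, not total.
Checking the remaining alternations: /q/ → [k] before /ɣ/ (uvular → velar, matching velar); /ɖ/ → [b] before /β/ (retroflex → bilabial, matching bilabial) — only place changes, and always toward the following segment.
Nothing changes in [ɳacacji]: there the adjacent consonants already agree in place (/c/ and /j/ are both palatal), so this form is consistent with the same rule.
Since the segment that changes precedes the conditioning segment, the assimilation is regressive.

regressive place assimilation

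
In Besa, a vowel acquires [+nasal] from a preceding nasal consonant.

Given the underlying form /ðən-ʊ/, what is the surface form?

The vowel /ʊ/ is adjacent to the preceding nasal /n/, so it acquires [+nasal] and surfaces as [ʊ̃].

[ðənʊ̃]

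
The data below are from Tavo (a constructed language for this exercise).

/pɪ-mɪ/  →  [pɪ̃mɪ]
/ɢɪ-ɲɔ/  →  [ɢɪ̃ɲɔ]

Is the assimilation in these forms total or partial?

partial assimilation

The vowel /ɪ/ surfaces as nasalised [ɪ̃] next to the following nasal /m/ — it has acquired the [+nasal] feature of its neighbour.
Likewise in the remaining data: /ɪ/ → [ɪ̃] before /ɲ/ — each time a vowel is nasalised next to a following nasal.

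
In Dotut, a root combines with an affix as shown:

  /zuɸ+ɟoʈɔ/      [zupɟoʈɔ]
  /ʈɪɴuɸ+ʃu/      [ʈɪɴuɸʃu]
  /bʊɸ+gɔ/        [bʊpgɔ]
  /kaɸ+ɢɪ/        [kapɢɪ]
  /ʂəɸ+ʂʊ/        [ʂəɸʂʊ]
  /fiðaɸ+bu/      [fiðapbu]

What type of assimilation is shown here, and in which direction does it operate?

regressive manner assimilation

Comparing underlying and surface forms, /ɸ/ → [p] is the alternation; the neighbouring /ɟ/ is constant.
/ɸ/ is a fricative while /ɟ/ is a stop; the output [p] is a stop, matching the trigger — so the feature that spreads is manner.
Place and voice are unchanged, so the assimilation is partial, not total.
The other alternating forms pattern the same way: /ɸ/ → [p] before /g/ (fricative → stop, matching a stop); /ɸ/ → [p] before /ɢ/ (fricative → stop, matching a stop); /ɸ/ → [p] before /b/ (fricative → stop, matching a stop) — only manner changes, and always toward the following segment.
Nothing changes in [ʈɪɴuɸʃu], [ʂəɸʂʊ]: there the adjacent consonants already agree in manner (/ɸ/ and /ʃ/ are both fricatives; /ɸ/ and /ʂ/ are both fricatives), so these forms are consistent with the same rule.
The trigger is the following segment, so the direction is regressive (anticipatory).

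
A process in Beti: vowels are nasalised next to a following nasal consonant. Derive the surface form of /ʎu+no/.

[ʎũno]

/u/ sits next to the nasal /n/ and is therefore nasalised to [ũ].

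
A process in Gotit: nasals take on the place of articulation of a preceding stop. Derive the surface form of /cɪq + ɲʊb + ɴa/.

/ɲ/ is a voiced palatal nasal. The preceding trigger /q/ is uvular, so /ɲ/ must become uvular as well.
A voiced uvular nasal is [ɴ], so the surface segment is [ɴ].
The same rule applies at the second boundary: /ɴ/ → [m] next to /b/.

[cɪqɴʊbma]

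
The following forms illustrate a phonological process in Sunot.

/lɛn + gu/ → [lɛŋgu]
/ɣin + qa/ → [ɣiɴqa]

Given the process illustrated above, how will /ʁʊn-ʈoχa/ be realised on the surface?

[ʁʊɳʈoχa]

The data show regressive place assimilation: /n/ → [ŋ] before /g/; /n/ → [ɴ] before /q/. In each pair only place changes, matching the following consonant, while manner and voice stay constant.
The rule targets /n/ (voiced alveolar nasal), which sits before the trigger /ʈ/ (retroflex).
The voiced retroflex nasal is [ɳ], so /n/ → [ɳ].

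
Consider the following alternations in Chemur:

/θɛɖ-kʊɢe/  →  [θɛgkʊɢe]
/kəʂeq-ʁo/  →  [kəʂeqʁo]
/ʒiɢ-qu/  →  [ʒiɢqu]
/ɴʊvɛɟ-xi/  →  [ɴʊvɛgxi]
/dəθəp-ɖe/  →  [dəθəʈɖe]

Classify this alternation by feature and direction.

Underlying /ɖ/ is realised as [g] next to /k/; /k/ itself does not change.
The change retroflex → velar matches the place of the following /k/, identifying this as place assimilation.
Manner and voice are unchanged, so the assimilation is partial, not total.
The other alternating forms pattern the same way: /ɟ/ → [g] before /x/ (palatal → velar, matching velar); /p/ → [ʈ] before /ɖ/ (bilabial → retroflex, matching retroflex) — only place changes, and always toward the following segment.
No alternation appears in [kəʂeqʁo], [ʒiɢqu]: there the adjacent consonants already agree in place (/q/ and /ʁ/ are both uvular; /ɢ/ and /q/ are both uvular), so these forms are consistent with the same rule.
Since the segment that changes precedes the conditioning segment, the assimilation is regressive.

regressive place assimilation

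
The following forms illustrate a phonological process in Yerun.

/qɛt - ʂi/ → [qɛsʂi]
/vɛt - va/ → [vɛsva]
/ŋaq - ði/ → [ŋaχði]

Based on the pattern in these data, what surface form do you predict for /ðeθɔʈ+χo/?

[ðeθɔʂχo]

The data show regressive manner assimilation: /t/ → [s] before /ʂ/; /t/ → [s] before /v/; /q/ → [χ] before /ð/. In each pair only manner changes, matching the following consonant, while place and voice stay constant.
/ʈ/ is a voiceless retroflex stop. The following trigger /χ/ is a fricative, so /ʈ/ must become a fricative as well.
Changing only its manner to fricative gives [ʂ] — the voiceless retroflex fricative.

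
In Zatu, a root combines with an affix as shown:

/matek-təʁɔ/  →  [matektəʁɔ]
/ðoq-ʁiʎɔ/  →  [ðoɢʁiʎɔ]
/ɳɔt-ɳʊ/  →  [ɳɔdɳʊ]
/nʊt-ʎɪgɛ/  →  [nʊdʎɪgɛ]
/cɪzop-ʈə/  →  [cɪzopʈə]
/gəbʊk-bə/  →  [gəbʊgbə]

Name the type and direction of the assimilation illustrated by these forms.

regressive voicing assimilation

The segment that alternates is /q/, which surfaces as [ɢ] when adjacent to /ʁ/.
The change voiceless → voiced matches the voicing of the following /ʁ/, identifying this as voicing assimilation.
Place and manner are unchanged, so the assimilation is partial, not total.
The other alternating forms pattern the same way: /t/ → [d] before /ɳ/ (voiceless → voiced, matching voiced); /t/ → [d] before /ʎ/ (voiceless → voiced, matching voiced); /k/ → [g] before /b/ (voiceless → voiced, matching voiced) — only voicing changes, and always toward the following segment.
Nothing changes in [matektəʁɔ], [cɪzopʈə]: there the adjacent consonants already agree in voicing (/k/ and /t/ are both voiceless; /p/ and /ʈ/ are both voiceless), so these forms are consistent with the same rule.
Since the segment that changes precedes the conditioning segment, the assimilation is regressive.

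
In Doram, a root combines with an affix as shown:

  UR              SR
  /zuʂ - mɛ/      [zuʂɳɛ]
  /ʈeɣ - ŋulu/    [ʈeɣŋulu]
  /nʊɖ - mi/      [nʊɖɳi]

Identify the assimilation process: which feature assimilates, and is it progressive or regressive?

progressive place assimilation

The segment that alternates is /m/, which surfaces as [ɳ] when adjacent to /ʂ/.
/m/ is bilabial while /ʂ/ is retroflex; the output [ɳ] is retroflex, matching the trigger — so the feature that spreads is place.
Manner and voice are unchanged, so the assimilation is partial, not total.
Checking the remaining alternation: /m/ → [ɳ] after /ɖ/ (bilabial → retroflex, matching retroflex) — only place changes, and always toward the preceding segment.
No alternation appears in [ʈeɣŋulu]: there the adjacent consonants already agree in place (/ŋ/ and /ɣ/ are both velar), so this form is consistent with the same rule.
The trigger is the preceding segment, so the direction is progressive (perseverative).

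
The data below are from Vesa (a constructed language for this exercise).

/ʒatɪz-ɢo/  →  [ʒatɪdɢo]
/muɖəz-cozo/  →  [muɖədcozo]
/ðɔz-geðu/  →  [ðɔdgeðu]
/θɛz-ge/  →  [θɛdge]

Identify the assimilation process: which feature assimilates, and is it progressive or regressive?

Underlying /z/ is realised as [d] next to /ɢ/; /ɢ/ itself does not change.
The change fricative → stop matches the manner of the following /ɢ/, identifying this as manner assimilation.
Place and voice are unchanged, so the assimilation is partial, not total.
The other alternating forms pattern the same way: /z/ → [d] before /c/ (fricative → stop, matching a stop); /z/ → [d] before /g/ (fricative → stop, matching a stop) — only manner changes, and always toward the following segment.
Since the segment that changes precedes the conditioning segment, the assimilation is regressive.

regressive manner assimilation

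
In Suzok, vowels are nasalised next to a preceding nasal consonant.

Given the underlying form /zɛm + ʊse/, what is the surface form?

The vowel /ʊ/ is adjacent to the preceding nasal /m/, so it acquires [+nasal] and surfaces as [ʊ̃].

[zɛmʊ̃se]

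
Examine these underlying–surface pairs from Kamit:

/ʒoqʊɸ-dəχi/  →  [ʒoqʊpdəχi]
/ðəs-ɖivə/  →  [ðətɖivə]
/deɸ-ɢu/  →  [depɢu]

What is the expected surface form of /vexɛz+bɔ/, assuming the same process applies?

[vexɛdbɔ]

The data show regressive manner assimilation: /ɸ/ → [p] before /d/; /s/ → [t] before /ɖ/; /ɸ/ → [p] before /ɢ/. In each pair only manner changes, matching the following consonant, while place and voice stay constant.
The rule targets /z/ (voiced alveolar fricative), which sits before the trigger /b/ (stop).
The voiced alveolar stop is [d], so /z/ → [d].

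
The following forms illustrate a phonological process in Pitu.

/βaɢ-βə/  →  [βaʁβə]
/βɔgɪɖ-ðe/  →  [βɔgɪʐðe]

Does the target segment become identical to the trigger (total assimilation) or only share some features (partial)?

partial assimilation

Underlying /ɢ/ is realised as [ʁ] next to /β/; /β/ itself does not change.
The change stop → fricative matches the manner of the following /β/, identifying this as manner assimilation.
Place and voice are unchanged, so the assimilation is partial, not total.
The same holds elsewhere in the data: /ɖ/ → [ʐ] before /ð/ (stop → fricative, matching a fricative) — only manner changes, and always toward the following segment.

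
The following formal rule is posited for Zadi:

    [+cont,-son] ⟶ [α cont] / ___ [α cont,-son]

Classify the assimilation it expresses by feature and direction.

regressive manner assimilation

The shared variable α links the value of [cont] on the target to that of the neighbouring obstruent. [cont] distinguishes stops from fricatives — a manner-of-articulation feature — so this is manner assimilation.
The conditioning segment sits to the right of the focus bar, meaning the trigger follows the segment that changes — regressive assimilation.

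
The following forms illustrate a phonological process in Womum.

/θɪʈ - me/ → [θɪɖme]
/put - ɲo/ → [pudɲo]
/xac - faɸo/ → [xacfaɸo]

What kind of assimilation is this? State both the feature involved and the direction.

The segment that alternates is /ʈ/, which surfaces as [ɖ] when adjacent to /m/.
/ʈ/ is voiceless while /m/ is voiced; the output [ɖ] is voiced, matching the trigger — so the feature that spreads is voicing.
Place and manner are unchanged, so the assimilation is partial, not total.
The same holds elsewhere in the data: /t/ → [d] before /ɲ/ (voiceless → voiced, matching voiced) — only voicing changes, and always toward the following segment.
No alternation appears in [xacfaɸo]: there the adjacent consonants already agree in voicing (/c/ and /f/ are both voiceless), so this form is consistent with the same rule.
Since the segment that changes precedes the conditioning segment, the assimilation is regressive.

regressive voicing assimilation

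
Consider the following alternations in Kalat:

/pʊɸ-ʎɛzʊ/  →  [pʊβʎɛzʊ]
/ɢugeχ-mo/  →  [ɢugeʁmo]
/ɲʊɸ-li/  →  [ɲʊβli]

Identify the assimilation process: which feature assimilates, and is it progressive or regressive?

regressive voicing assimilation

The segment that alternates is /ɸ/, which surfaces as [β] when adjacent to /ʎ/.
The change voiceless → voiced matches the voicing of the following /ʎ/, identifying this as voicing assimilation.
Place and manner are unchanged, so the assimilation is partial, not total.
The same holds elsewhere in the data: /χ/ → [ʁ] before /m/ (voiceless → voiced, matching voiced); /ɸ/ → [β] before /l/ (voiceless → voiced, matching voiced) — only voicing changes, and always toward the following segment.
The trigger is the following segment, so the direction is regressive (anticipatory).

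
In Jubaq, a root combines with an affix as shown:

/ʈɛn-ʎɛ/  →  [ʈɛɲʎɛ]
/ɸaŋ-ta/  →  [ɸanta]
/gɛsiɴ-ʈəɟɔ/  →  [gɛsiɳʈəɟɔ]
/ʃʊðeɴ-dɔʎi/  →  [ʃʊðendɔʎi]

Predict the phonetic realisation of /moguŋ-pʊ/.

[mogumpʊ]

The data show regressive place assimilation: /n/ → [ɲ] before /ʎ/; /ŋ/ → [n] before /t/; /ɴ/ → [ɳ] before /ʈ/; /ɴ/ → [n] before /d/. In each pair only place changes, matching the following consonant, while manner and voice stay constant.
The rule targets /ŋ/ (voiced velar nasal), which sits before the trigger /p/ (bilabial).
The voiced bilabial nasal is [m], so /ŋ/ → [m].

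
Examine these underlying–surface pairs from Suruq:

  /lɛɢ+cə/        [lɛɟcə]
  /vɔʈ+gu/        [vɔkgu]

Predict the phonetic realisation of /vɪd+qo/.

The data show regressive place assimilation: /ɢ/ → [ɟ] before /c/; /ʈ/ → [k] before /g/. In each pair only place changes, matching the following consonant, while manner and voice stay constant.
/d/ is a voiced alveolar stop. The following trigger /q/ is uvular, so /d/ must become uvular as well.
The voiced uvular stop is [ɢ], so /d/ → [ɢ].

[vɪɢqo]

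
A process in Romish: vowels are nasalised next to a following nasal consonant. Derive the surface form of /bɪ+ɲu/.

[bɪ̃ɲu]

/ɪ/ sits next to the nasal /ɲ/ and is therefore nasalised to [ɪ̃].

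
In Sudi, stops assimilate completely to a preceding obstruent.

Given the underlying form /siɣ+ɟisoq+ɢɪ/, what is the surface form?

[siɣɣisoqqɪ]

/ɟ/ is the segment targeted by the rule; it sits immediately after /ɣ/, so it assimilates completely and surfaces as [ɣ].
The same rule applies at the second boundary: /ɢ/ → [q] next to /q/.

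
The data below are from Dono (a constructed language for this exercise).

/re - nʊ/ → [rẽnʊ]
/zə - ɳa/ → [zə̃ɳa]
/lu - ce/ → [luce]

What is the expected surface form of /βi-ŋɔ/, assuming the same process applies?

The data show regressive nasality assimilation (vowel nasalisation): /e/ → [ẽ] before /n/; /ə/ → [ə̃] before /ɳ/ — a vowel is nasalised by an immediately following nasal consonant.
No change occurs in [luce] because the vowel at the boundary is adjacent to an oral consonant, not a nasal (/u/ next to /c/).
/i/ sits next to the nasal /ŋ/ and is therefore nasalised to [ĩ].

[βĩŋɔ]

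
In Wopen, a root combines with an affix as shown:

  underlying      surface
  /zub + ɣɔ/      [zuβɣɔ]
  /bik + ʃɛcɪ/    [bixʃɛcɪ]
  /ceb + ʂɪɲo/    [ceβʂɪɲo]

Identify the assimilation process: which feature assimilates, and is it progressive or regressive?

regressive manner assimilation

Comparing underlying and surface forms, /b/ → [β] is the alternation; the neighbouring /ɣ/ is constant.
/b/ is a stop while /ɣ/ is a fricative; the output [β] is a fricative, matching the trigger — so the feature that spreads is manner.
Place and voice are unchanged, so the assimilation is partial, not total.
Checking the remaining alternations: /k/ → [x] before /ʃ/ (stop → fricative, matching a fricative); /b/ → [β] before /ʂ/ (stop → fricative, matching a fricative) — only manner changes, and always toward the following segment.
The trigger is the following segment, so the direction is regressive (anticipatory).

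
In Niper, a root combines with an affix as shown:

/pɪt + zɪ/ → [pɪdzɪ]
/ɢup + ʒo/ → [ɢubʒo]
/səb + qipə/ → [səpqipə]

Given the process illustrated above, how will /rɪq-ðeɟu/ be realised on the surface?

The data show regressive voicing assimilation: /t/ → [d] before /z/; /p/ → [b] before /ʒ/; /b/ → [p] before /q/. In each pair only voicing changes, matching the following consonant, while place and manner stay constant.
/q/ is a voiceless uvular stop. The following trigger /ð/ is voiced, so /q/ must become voiced as well.
Changing only its voicing to voiced gives [ɢ] — the voiced uvular stop.

[rɪɢðeɟu]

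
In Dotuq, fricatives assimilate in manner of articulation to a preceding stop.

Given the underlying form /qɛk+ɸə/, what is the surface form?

[qɛkpə]

/ɸ/ is a voiceless bilabial fricative. The preceding trigger /k/ is a stop, so /ɸ/ must become a stop as well.
A voiceless bilabial stop is [p], so the surface segment is [p].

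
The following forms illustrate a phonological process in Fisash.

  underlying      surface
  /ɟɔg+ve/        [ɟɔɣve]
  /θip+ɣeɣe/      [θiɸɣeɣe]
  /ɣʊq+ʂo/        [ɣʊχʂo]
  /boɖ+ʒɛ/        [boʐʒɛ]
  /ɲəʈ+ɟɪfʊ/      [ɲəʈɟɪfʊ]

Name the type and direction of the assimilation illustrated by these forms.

Comparing underlying and surface forms, /g/ → [ɣ] is the alternation; the neighbouring /v/ is constant.
/g/ is a stop while /v/ is a fricative; the output [ɣ] is a fricative, matching the trigger — so the feature that spreads is manner.
Place and voice are unchanged, so the assimilation is partial, not total.
The other alternating forms pattern the same way: /p/ → [ɸ] before /ɣ/ (stop → fricative, matching a fricative); /q/ → [χ] before /ʂ/ (stop → fricative, matching a fricative); /ɖ/ → [ʐ] before /ʒ/ (stop → fricative, matching a fricative) — only manner changes, and always toward the following segment.
Nothing changes in [ɲəʈɟɪfʊ]: there the adjacent consonants already agree in manner (/ʈ/ and /ɟ/ are both stops), so this form is consistent with the same rule.
Since the segment that changes precedes the conditioning segment, the assimilation is regressive.

regressive manner assimilation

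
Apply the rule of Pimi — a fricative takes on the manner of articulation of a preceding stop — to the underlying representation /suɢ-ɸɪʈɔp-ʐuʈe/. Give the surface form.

The rule targets /ɸ/ (voiceless bilabial fricative), which sits after the trigger /ɢ/ (stop).
The voiceless bilabial stop is [p], so /ɸ/ → [p].
At the second juncture, /ʐ/ likewise becomes [ɖ] adjacent to /p/.

[suɢpɪʈɔpɖuʈe]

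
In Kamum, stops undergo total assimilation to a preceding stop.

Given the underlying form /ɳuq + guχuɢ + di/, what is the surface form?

/g/ is the segment targeted by the rule; it sits immediately after /q/, so it assimilates completely and surfaces as [q].
The same rule applies at the second boundary: /d/ → [ɢ] next to /ɢ/.

[ɳuqquχuɢɢi]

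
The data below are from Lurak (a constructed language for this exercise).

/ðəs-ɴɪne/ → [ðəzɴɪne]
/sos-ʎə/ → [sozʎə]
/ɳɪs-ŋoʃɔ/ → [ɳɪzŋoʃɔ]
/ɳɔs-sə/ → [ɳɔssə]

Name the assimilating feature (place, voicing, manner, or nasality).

voicing

Underlying /s/ is realised as [z] next to /ɴ/; /ɴ/ itself does not change.
The change voiceless → voiced matches the voicing of the following /ɴ/, identifying this as voicing assimilation.
The other alternating forms pattern the same way: /s/ → [z] before /ʎ/ (voiceless → voiced, matching voiced); /s/ → [z] before /ŋ/ (voiceless → voiced, matching voiced) — only voicing changes, and always toward the following segment.
Nothing changes in [ɳɔssə]: there the adjacent consonants already agree in voicing (/s/ and /s/ are both voiceless), so this form is consistent with the same rule.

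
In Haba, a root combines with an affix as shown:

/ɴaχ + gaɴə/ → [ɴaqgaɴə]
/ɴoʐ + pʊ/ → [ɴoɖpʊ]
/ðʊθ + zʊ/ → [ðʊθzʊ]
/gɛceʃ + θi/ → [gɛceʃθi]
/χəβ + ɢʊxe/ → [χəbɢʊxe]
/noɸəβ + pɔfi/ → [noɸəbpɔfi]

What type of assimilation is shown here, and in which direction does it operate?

Underlying /χ/ is realised as [q] next to /g/; /g/ itself does not change.
/χ/ is a fricative while /g/ is a stop; the output [q] is a stop, matching the trigger — so the feature that spreads is manner.
Place and voice are unchanged, so the assimilation is partial, not total.
The other alternating forms pattern the same way: /ʐ/ → [ɖ] before /p/ (fricative → stop, matching a stop); /β/ → [b] before /ɢ/ (fricative → stop, matching a stop); /β/ → [b] before /p/ (fricative → stop, matching a stop) — only manner changes, and always toward the following segment.
Nothing changes in [ðʊθzʊ], [gɛceʃθi]: there the adjacent consonants already agree in manner (/θ/ and /z/ are both fricatives; /ʃ/ and /θ/ are both fricatives), so these forms are consistent with the same rule.
Since the segment that changes precedes the conditioning segment, the assimilation is regressive.

regressive manner assimilation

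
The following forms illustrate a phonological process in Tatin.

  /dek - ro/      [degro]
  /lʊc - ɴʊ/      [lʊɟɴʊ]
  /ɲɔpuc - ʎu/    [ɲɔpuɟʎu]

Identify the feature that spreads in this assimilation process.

voicing

The segment that alternates is /k/, which surfaces as [g] when adjacent to /r/.
/k/ is voiceless while /r/ is voiced; the output [g] is voiced, matching the trigger — so the feature that spreads is voicing.
The other alternating forms pattern the same way: /c/ → [ɟ] before /ɴ/ (voiceless → voiced, matching voiced); /c/ → [ɟ] before /ʎ/ (voiceless → voiced, matching voiced) — only voicing changes, and always toward the following segment.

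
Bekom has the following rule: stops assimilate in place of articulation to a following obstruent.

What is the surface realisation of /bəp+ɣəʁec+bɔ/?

/p/ is a voiceless bilabial stop. The following trigger /ɣ/ is velar, so /p/ must become velar as well.
A voiceless velar stop is [k], so the surface segment is [k].
The same rule applies at the second boundary: /c/ → [p] next to /b/.

[bəkɣəʁepbɔ]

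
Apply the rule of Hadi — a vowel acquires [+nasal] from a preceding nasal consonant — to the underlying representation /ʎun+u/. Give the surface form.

[ʎunũ]

/u/ sits next to the nasal /n/ and is therefore nasalised to [ũ].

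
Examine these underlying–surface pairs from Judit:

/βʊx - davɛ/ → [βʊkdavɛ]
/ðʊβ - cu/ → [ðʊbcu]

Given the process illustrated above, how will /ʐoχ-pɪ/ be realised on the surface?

The data show regressive manner assimilation: /x/ → [k] before /d/; /β/ → [b] before /c/. In each pair only manner changes, matching the following consonant, while place and voice stay constant.
The rule targets /χ/ (voiceless uvular fricative), which sits before the trigger /p/ (stop).
The voiceless uvular stop is [q], so /χ/ → [q].

[ʐoqpɪ]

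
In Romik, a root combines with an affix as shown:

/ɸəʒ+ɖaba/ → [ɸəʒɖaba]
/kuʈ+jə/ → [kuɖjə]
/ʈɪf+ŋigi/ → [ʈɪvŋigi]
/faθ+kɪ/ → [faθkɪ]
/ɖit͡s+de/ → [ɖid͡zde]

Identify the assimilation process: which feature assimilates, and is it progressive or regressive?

regressive voicing assimilation

Underlying /ʈ/ is realised as [ɖ] next to /j/; /j/ itself does not change.
/ʈ/ is voiceless while /j/ is voiced; the output [ɖ] is voiced, matching the trigger — so the feature that spreads is voicing.
Place and manner are unchanged, so the assimilation is partial, not total.
The same holds elsewhere in the data: /f/ → [v] before /ŋ/ (voiceless → voiced, matching voiced); /t͡s/ → [d͡z] before /d/ (voiceless → voiced, matching voiced) — only voicing changes, and always toward the following segment.
No alternation appears in [ɸəʒɖaba], [faθkɪ]: there the adjacent consonants already agree in voicing (/ʒ/ and /ɖ/ are both voiced; /θ/ and /k/ are both voiceless), so these forms are consistent with the same rule.
The trigger is the following segment, so the direction is regressive (anticipatory).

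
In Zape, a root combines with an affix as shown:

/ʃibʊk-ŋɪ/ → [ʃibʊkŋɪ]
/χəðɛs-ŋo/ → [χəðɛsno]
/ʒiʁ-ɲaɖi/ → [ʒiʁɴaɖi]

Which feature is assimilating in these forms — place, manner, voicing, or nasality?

The segment that alternates is /ŋ/, which surfaces as [n] when adjacent to /s/.
/ŋ/ is velar while /s/ is alveolar; the output [n] is alveolar, matching the trigger — so the feature that spreads is place.
The other alternating form patterns the same way: /ɲ/ → [ɴ] after /ʁ/ (palatal → uvular, matching uvular) — only place changes, and always toward the preceding segment.
No alternation appears in [ʃibʊkŋɪ]: there the adjacent consonants already agree in place (/ŋ/ and /k/ are both velar), so this form is consistent with the same rule.

place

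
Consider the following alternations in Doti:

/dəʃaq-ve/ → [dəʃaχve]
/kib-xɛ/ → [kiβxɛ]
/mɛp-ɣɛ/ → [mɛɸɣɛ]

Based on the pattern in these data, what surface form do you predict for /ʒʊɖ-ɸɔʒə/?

The data show regressive manner assimilation: /q/ → [χ] before /v/; /b/ → [β] before /x/; /p/ → [ɸ] before /ɣ/. In each pair only manner changes, matching the following consonant, while place and voice stay constant.
The rule targets /ɖ/ (voiced retroflex stop), which sits before the trigger /ɸ/ (fricative).
A voiced retroflex fricative is [ʐ], so the surface segment is [ʐ].

[ʒʊʐɸɔʒə]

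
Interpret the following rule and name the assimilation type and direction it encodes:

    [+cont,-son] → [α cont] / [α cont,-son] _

progressive manner assimilation

The shared variable α links the value of [cont] on the target to that of the neighbouring obstruent. [cont] distinguishes stops from fricatives — a manner-of-articulation feature — so this is manner assimilation.
The conditioning segment sits to the left of the focus bar, meaning the trigger precedes the segment that changes — progressive assimilation.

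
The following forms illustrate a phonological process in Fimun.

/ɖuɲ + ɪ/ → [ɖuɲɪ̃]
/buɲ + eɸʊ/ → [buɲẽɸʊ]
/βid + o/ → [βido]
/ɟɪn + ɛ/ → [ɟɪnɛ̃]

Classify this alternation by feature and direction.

The vowel /ɪ/ surfaces as nasalised [ɪ̃] next to the preceding nasal /ɲ/ — it has acquired the [+nasal] feature of its neighbour.
Likewise in the remaining data: /e/ → [ẽ] after /ɲ/; /ɛ/ → [ɛ̃] after /n/ — each time a vowel is nasalised next to a preceding nasal.
No change occurs in [βido] because the vowel at the boundary is adjacent to an oral consonant, not a nasal (/o/ next to /d/).
Because the conditioning nasal is to the left of the vowel that changes, the process is progressive (perseverative).

progressive nasality assimilation (vowel nasalisation)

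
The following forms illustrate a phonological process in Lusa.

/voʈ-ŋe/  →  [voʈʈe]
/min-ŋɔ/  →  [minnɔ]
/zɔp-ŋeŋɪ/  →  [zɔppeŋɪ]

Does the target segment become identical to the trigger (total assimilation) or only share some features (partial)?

total assimilation

Underlying /ŋ/ is realised as [ʈ] next to /ʈ/; /ʈ/ itself does not change.
The output [ʈ] is identical to the trigger /ʈ/ — every feature (place, manner, voicing) has been copied — so this is total assimilation.
The remaining alternations confirm this: /ŋ/ → [n] after /n/; /ŋ/ → [p] after /p/ — in each case the output is a copy of the preceding consonant.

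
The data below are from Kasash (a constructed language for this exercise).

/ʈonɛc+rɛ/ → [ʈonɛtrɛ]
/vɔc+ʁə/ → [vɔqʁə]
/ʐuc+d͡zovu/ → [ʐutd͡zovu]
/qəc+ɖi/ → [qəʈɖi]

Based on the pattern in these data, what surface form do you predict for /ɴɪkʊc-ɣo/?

The data show regressive place assimilation: /c/ → [t] before /r/; /c/ → [q] before /ʁ/; /c/ → [t] before /d͡z/; /c/ → [ʈ] before /ɖ/. In each pair only place changes, matching the following consonant, while manner and voice stay constant.
The rule targets /c/ (voiceless palatal stop), which sits before the trigger /ɣ/ (velar).
A voiceless velar stop is [k], so the surface segment is [k].

[ɴɪkʊkɣo]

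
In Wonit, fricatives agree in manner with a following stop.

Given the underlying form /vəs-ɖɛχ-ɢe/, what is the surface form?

/s/ is a voiceless alveolar fricative. The following trigger /ɖ/ is a stop, so /s/ must become a stop as well.
The voiceless alveolar stop is [t], so /s/ → [t].
The same rule applies at the second boundary: /χ/ → [q] next to /ɢ/.

[vətɖɛqɢe]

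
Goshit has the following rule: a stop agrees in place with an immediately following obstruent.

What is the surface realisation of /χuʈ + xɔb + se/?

[χukxɔdse]

The rule targets /ʈ/ (voiceless retroflex stop), which sits before the trigger /x/ (velar).
A voiceless velar stop is [k], so the surface segment is [k].
The same rule applies at the second boundary: /b/ → [d] next to /s/.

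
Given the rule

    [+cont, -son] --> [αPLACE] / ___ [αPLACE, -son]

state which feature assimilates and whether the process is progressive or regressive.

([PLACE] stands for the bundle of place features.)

regressive place assimilation

The shared variable α links the value of the place features (abbreviated [PLACE]) on the target to the same value on the neighbouring segment, so place is the feature that assimilates.
Since the environment is written after the underscore, the trigger follows the target; the direction is regressive.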